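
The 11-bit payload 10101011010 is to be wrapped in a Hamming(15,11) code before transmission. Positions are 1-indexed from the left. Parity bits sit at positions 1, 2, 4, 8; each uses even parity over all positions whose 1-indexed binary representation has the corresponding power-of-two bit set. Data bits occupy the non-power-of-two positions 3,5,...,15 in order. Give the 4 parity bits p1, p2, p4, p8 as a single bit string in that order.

Place data bits at non-power-of-two positions: b3=1, b5=0, b6=1, b7=0, b9=1, b10=0, b11=1, b12=1, b13=0, b14=1, b15=0.
p1 = XOR of data positions {3,5,7,9,11,13,15} = 1⊕0⊕0⊕1⊕1⊕0⊕0 = 1
p2 = XOR of data positions {3,6,7,10,11,14,15} = 1⊕1⊕0⊕0⊕1⊕1⊕0 = 0
p4 = XOR of data positions {5,6,7,12,13,14,15} = 0⊕1⊕0⊕1⊕0⊕1⊕0 = 1
p8 = XOR of data positions {9,10,11,12,13,14,15} = 1⊕0⊕1⊕1⊕0⊕1⊕0 = 0
Parity bits p1,p2,p4,p8 = 1010

1010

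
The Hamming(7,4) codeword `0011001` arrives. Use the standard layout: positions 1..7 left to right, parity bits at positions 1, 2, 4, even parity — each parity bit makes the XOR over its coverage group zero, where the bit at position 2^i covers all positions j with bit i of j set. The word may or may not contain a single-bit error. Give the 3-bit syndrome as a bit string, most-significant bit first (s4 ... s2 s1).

s1: b1⊕b3⊕b5⊕b7 = 0⊕1⊕0⊕1 = 0
s2: b2⊕b3⊕b6⊕b7 = 0⊕1⊕0⊕1 = 0
s4: b4⊕b5⊕b6⊕b7 = 1⊕0⊕0⊕1 = 0
Syndrome (s4...s1) = 000 → position 0 (no error).

000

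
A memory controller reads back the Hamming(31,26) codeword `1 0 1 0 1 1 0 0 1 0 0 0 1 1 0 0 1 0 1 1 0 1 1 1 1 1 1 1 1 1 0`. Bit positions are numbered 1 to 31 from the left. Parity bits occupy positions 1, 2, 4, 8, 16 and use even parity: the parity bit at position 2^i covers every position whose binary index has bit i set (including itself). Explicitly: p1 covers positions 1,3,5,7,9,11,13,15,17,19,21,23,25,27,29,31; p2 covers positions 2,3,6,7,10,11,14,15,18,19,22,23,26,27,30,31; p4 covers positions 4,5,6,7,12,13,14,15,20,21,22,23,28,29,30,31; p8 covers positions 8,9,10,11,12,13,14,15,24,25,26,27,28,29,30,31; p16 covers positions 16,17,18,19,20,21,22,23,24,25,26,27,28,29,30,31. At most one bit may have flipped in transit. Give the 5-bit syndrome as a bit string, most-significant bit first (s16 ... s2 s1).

00011

s1: b1⊕b3⊕b5⊕b7⊕b9⊕b11⊕b13⊕b15⊕b17⊕b19⊕b21⊕b23⊕b25⊕b27⊕b29⊕b31 = 1⊕1⊕1⊕0⊕1⊕0⊕1⊕0⊕1⊕1⊕0⊕1⊕1⊕1⊕1⊕0 = 1
s2: b2⊕b3⊕b6⊕b7⊕b10⊕b11⊕b14⊕b15⊕b18⊕b19⊕b22⊕b23⊕b26⊕b27⊕b30⊕b31 = 0⊕1⊕1⊕0⊕0⊕0⊕1⊕0⊕0⊕1⊕1⊕1⊕1⊕1⊕1⊕0 = 1
s4: b4⊕b5⊕b6⊕b7⊕b12⊕b13⊕b14⊕b15⊕b20⊕b21⊕b22⊕b23⊕b28⊕b29⊕b30⊕b31 = 0⊕1⊕1⊕0⊕0⊕1⊕1⊕0⊕1⊕0⊕1⊕1⊕1⊕1⊕1⊕0 = 0
s8: b8⊕b9⊕b10⊕b11⊕b12⊕b13⊕b14⊕b15⊕b24⊕b25⊕b26⊕b27⊕b28⊕b29⊕b30⊕b31 = 0⊕1⊕0⊕0⊕0⊕1⊕1⊕0⊕1⊕1⊕1⊕1⊕1⊕1⊕1⊕0 = 0
s16: b16⊕b17⊕b18⊕b19⊕b20⊕b21⊕b22⊕b23⊕b24⊕b25⊕b26⊕b27⊕b28⊕b29⊕b30⊕b31 = 0⊕1⊕0⊕1⊕1⊕0⊕1⊕1⊕1⊕1⊕1⊕1⊕1⊕1⊕1⊕0 = 0
Syndrome (s16...s1) = 00011 → position 3.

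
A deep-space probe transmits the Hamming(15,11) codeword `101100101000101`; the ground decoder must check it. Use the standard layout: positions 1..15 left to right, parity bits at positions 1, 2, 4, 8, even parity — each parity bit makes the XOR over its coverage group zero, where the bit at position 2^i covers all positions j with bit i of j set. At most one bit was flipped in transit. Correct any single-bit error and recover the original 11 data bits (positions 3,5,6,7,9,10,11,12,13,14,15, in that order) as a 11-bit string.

s1: b1⊕b3⊕b5⊕b7⊕b9⊕b11⊕b13⊕b15 = 1⊕1⊕0⊕1⊕1⊕0⊕1⊕1 = 0
s2: b2⊕b3⊕b6⊕b7⊕b10⊕b11⊕b14⊕b15 = 0⊕1⊕0⊕1⊕0⊕0⊕0⊕1 = 1
s4: b4⊕b5⊕b6⊕b7⊕b12⊕b13⊕b14⊕b15 = 1⊕0⊕0⊕1⊕0⊕1⊕0⊕1 = 0
s8: b8⊕b9⊕b10⊕b11⊕b12⊕b13⊕b14⊕b15 = 0⊕1⊕0⊕0⊕0⊕1⊕0⊕1 = 1
Syndrome (s8...s1) = 1010 → position 10.
Flip bit 10: corrected codeword = 101100101100101
Data bits at positions 3,5,6,7,9,10,11,12,13,14,15: 10011100101

10011100101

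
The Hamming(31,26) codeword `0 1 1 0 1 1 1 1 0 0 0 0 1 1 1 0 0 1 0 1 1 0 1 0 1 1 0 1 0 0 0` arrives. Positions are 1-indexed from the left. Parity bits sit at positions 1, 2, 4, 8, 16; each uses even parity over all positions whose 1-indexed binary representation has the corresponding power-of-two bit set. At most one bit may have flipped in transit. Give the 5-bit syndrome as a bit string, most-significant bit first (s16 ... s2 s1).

11010

s1: b1⊕b3⊕b5⊕b7⊕b9⊕b11⊕b13⊕b15⊕b17⊕b19⊕b21⊕b23⊕b25⊕b27⊕b29⊕b31 = 0⊕1⊕1⊕1⊕0⊕0⊕1⊕1⊕0⊕0⊕1⊕1⊕1⊕0⊕0⊕0 = 0
s2: b2⊕b3⊕b6⊕b7⊕b10⊕b11⊕b14⊕b15⊕b18⊕b19⊕b22⊕b23⊕b26⊕b27⊕b30⊕b31 = 1⊕1⊕1⊕1⊕0⊕0⊕1⊕1⊕1⊕0⊕0⊕1⊕1⊕0⊕0⊕0 = 1
s4: b4⊕b5⊕b6⊕b7⊕b12⊕b13⊕b14⊕b15⊕b20⊕b21⊕b22⊕b23⊕b28⊕b29⊕b30⊕b31 = 0⊕1⊕1⊕1⊕0⊕1⊕1⊕1⊕1⊕1⊕0⊕1⊕1⊕0⊕0⊕0 = 0
s8: b8⊕b9⊕b10⊕b11⊕b12⊕b13⊕b14⊕b15⊕b24⊕b25⊕b26⊕b27⊕b28⊕b29⊕b30⊕b31 = 1⊕0⊕0⊕0⊕0⊕1⊕1⊕1⊕0⊕1⊕1⊕0⊕1⊕0⊕0⊕0 = 1
s16: b16⊕b17⊕b18⊕b19⊕b20⊕b21⊕b22⊕b23⊕b24⊕b25⊕b26⊕b27⊕b28⊕b29⊕b30⊕b31 = 0⊕0⊕1⊕0⊕1⊕1⊕0⊕1⊕0⊕1⊕1⊕0⊕1⊕0⊕0⊕0 = 1
Syndrome (s16...s1) = 11010 → position 26.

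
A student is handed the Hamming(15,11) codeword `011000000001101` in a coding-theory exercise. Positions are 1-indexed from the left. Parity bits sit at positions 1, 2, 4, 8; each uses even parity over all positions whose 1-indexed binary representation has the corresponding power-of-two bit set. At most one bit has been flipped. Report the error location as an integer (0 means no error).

15

s1: b1⊕b3⊕b5⊕b7⊕b9⊕b11⊕b13⊕b15 = 0⊕1⊕0⊕0⊕0⊕0⊕1⊕1 = 1
s2: b2⊕b3⊕b6⊕b7⊕b10⊕b11⊕b14⊕b15 = 1⊕1⊕0⊕0⊕0⊕0⊕0⊕1 = 1
s4: b4⊕b5⊕b6⊕b7⊕b12⊕b13⊕b14⊕b15 = 0⊕0⊕0⊕0⊕1⊕1⊕0⊕1 = 1
s8: b8⊕b9⊕b10⊕b11⊕b12⊕b13⊕b14⊕b15 = 0⊕0⊕0⊕0⊕1⊕1⊕0⊕1 = 1
Syndrome (s8...s1) = 1111 → position 15.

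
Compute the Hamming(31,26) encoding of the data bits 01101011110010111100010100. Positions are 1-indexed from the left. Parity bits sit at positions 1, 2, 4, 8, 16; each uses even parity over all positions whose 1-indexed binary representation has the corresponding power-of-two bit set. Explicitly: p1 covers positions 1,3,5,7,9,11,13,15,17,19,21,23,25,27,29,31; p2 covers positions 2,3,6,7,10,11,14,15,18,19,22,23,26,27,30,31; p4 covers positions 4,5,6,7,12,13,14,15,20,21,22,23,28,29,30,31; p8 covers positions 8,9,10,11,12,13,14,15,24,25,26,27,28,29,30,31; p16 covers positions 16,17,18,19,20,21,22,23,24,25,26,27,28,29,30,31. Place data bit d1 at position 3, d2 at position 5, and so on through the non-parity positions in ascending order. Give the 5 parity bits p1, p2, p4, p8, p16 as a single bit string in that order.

01011

Place data bits at non-power-of-two positions: b3=0, b5=1, b6=1, b7=0, b9=1, b10=0, b11=1, b12=1, b13=1, b14=1, b15=0, b17=0, b18=1, b19=0, b20=1, b21=1, b22=1, b23=1, b24=0, b25=0, b26=0, b27=1, b28=0, b29=1, b30=0, b31=0.
p1 = XOR of data positions {3,5,7,9,11,13,15,17,19,21,23,25,27,29,31} = 0⊕1⊕0⊕1⊕1⊕1⊕0⊕0⊕0⊕1⊕1⊕0⊕1⊕1⊕0 = 0
p2 = XOR of data positions {3,6,7,10,11,14,15,18,19,22,23,26,27,30,31} = 0⊕1⊕0⊕0⊕1⊕1⊕0⊕1⊕0⊕1⊕1⊕0⊕1⊕0⊕0 = 1
p4 = XOR of data positions {5,6,7,12,13,14,15,20,21,22,23,28,29,30,31} = 1⊕1⊕0⊕1⊕1⊕1⊕0⊕1⊕1⊕1⊕1⊕0⊕1⊕0⊕0 = 0
p8 = XOR of data positions {9,10,11,12,13,14,15,24,25,26,27,28,29,30,31} = 1⊕0⊕1⊕1⊕1⊕1⊕0⊕0⊕0⊕0⊕1⊕0⊕1⊕0⊕0 = 1
p16 = XOR of data positions {17,18,19,20,21,22,23,24,25,26,27,28,29,30,31} = 0⊕1⊕0⊕1⊕1⊕1⊕1⊕0⊕0⊕0⊕1⊕0⊕1⊕0⊕0 = 1
Parity bits p1,p2,p4,p8,p16 = 01011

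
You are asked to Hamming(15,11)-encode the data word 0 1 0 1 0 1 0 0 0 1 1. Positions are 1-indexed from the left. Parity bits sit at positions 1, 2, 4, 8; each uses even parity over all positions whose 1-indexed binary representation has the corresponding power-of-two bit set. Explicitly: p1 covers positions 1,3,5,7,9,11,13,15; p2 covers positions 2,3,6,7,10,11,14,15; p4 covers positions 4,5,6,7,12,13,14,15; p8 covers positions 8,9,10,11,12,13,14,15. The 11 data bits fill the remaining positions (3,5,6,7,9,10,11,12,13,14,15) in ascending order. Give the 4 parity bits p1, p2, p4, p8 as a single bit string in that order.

Place data bits at non-power-of-two positions: b3=0, b5=1, b6=0, b7=1, b9=0, b10=1, b11=0, b12=0, b13=0, b14=1, b15=1.
p1 = XOR of data positions {3,5,7,9,11,13,15} = 0⊕1⊕1⊕0⊕0⊕0⊕1 = 1
p2 = XOR of data positions {3,6,7,10,11,14,15} = 0⊕0⊕1⊕1⊕0⊕1⊕1 = 0
p4 = XOR of data positions {5,6,7,12,13,14,15} = 1⊕0⊕1⊕0⊕0⊕1⊕1 = 0
p8 = XOR of data positions {9,10,11,12,13,14,15} = 0⊕1⊕0⊕0⊕0⊕1⊕1 = 1
Parity bits p1,p2,p4,p8 = 1001

1001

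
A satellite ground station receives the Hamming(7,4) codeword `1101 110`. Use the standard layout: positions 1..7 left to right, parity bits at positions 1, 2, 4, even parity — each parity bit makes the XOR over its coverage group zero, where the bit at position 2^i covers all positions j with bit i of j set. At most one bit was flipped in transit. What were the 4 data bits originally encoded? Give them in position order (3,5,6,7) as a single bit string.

0110

s1: b1⊕b3⊕b5⊕b7 = 1⊕0⊕1⊕0 = 0
s2: b2⊕b3⊕b6⊕b7 = 1⊕0⊕1⊕0 = 0
s4: b4⊕b5⊕b6⊕b7 = 1⊕1⊕1⊕0 = 1
Syndrome (s4...s1) = 100 → position 4.
Flip bit 4: corrected codeword = 1100110
Data bits at positions 3,5,6,7: 0110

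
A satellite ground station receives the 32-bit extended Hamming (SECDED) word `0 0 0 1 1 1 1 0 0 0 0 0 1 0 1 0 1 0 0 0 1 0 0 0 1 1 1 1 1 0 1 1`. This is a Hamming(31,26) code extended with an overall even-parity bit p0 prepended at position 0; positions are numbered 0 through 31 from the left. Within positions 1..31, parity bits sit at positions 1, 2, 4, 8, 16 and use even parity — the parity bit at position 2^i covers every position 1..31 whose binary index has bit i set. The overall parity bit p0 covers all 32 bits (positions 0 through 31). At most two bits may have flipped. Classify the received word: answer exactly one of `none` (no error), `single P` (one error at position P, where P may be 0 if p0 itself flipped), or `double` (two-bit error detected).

single 31

s1: b1⊕b3⊕b5⊕b7⊕b9⊕b11⊕b13⊕b15⊕b17⊕b19⊕b21⊕b23⊕b25⊕b27⊕b29⊕b31 = 0⊕1⊕1⊕0⊕0⊕0⊕0⊕0⊕0⊕0⊕0⊕0⊕1⊕1⊕0⊕1 = 1
s2: b2⊕b3⊕b6⊕b7⊕b10⊕b11⊕b14⊕b15⊕b18⊕b19⊕b22⊕b23⊕b26⊕b27⊕b30⊕b31 = 0⊕1⊕1⊕0⊕0⊕0⊕1⊕0⊕0⊕0⊕0⊕0⊕1⊕1⊕1⊕1 = 1
s4: b4⊕b5⊕b6⊕b7⊕b12⊕b13⊕b14⊕b15⊕b20⊕b21⊕b22⊕b23⊕b28⊕b29⊕b30⊕b31 = 1⊕1⊕1⊕0⊕1⊕0⊕1⊕0⊕1⊕0⊕0⊕0⊕1⊕0⊕1⊕1 = 1
s8: b8⊕b9⊕b10⊕b11⊕b12⊕b13⊕b14⊕b15⊕b24⊕b25⊕b26⊕b27⊕b28⊕b29⊕b30⊕b31 = 0⊕0⊕0⊕0⊕1⊕0⊕1⊕0⊕1⊕1⊕1⊕1⊕1⊕0⊕1⊕1 = 1
s16: b16⊕b17⊕b18⊕b19⊕b20⊕b21⊕b22⊕b23⊕b24⊕b25⊕b26⊕b27⊕b28⊕b29⊕b30⊕b31 = 1⊕0⊕0⊕0⊕1⊕0⊕0⊕0⊕1⊕1⊕1⊕1⊕1⊕0⊕1⊕1 = 1
Syndrome (s16...s1) = 11111 → position 31.
Overall parity (XOR of all 32 bits, including p0): 0⊕0⊕0⊕1⊕1⊕1⊕1⊕0⊕0⊕0⊕0⊕0⊕1⊕0⊕1⊕0⊕1⊕0⊕0⊕0⊕1⊕0⊕0⊕0⊕1⊕1⊕1⊕1⊕1⊕0⊕1⊕1 = 1
Overall=1, syndrome position=31 → single-bit error at position 31.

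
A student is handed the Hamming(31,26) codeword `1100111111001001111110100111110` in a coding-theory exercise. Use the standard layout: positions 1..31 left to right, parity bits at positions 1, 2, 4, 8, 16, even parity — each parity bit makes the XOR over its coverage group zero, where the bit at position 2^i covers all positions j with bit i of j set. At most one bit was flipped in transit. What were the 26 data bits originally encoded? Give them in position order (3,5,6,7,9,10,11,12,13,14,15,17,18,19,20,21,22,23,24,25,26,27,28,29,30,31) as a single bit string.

s1: b1⊕b3⊕b5⊕b7⊕b9⊕b11⊕b13⊕b15⊕b17⊕b19⊕b21⊕b23⊕b25⊕b27⊕b29⊕b31 = 1⊕0⊕1⊕1⊕1⊕0⊕1⊕0⊕1⊕1⊕1⊕1⊕0⊕1⊕1⊕0 = 1
s2: b2⊕b3⊕b6⊕b7⊕b10⊕b11⊕b14⊕b15⊕b18⊕b19⊕b22⊕b23⊕b26⊕b27⊕b30⊕b31 = 1⊕0⊕1⊕1⊕1⊕0⊕0⊕0⊕1⊕1⊕0⊕1⊕1⊕1⊕1⊕0 = 0
s4: b4⊕b5⊕b6⊕b7⊕b12⊕b13⊕b14⊕b15⊕b20⊕b21⊕b22⊕b23⊕b28⊕b29⊕b30⊕b31 = 0⊕1⊕1⊕1⊕0⊕1⊕0⊕0⊕1⊕1⊕0⊕1⊕1⊕1⊕1⊕0 = 0
s8: b8⊕b9⊕b10⊕b11⊕b12⊕b13⊕b14⊕b15⊕b24⊕b25⊕b26⊕b27⊕b28⊕b29⊕b30⊕b31 = 1⊕1⊕1⊕0⊕0⊕1⊕0⊕0⊕0⊕0⊕1⊕1⊕1⊕1⊕1⊕0 = 1
s16: b16⊕b17⊕b18⊕b19⊕b20⊕b21⊕b22⊕b23⊕b24⊕b25⊕b26⊕b27⊕b28⊕b29⊕b30⊕b31 = 1⊕1⊕1⊕1⊕1⊕1⊕0⊕1⊕0⊕0⊕1⊕1⊕1⊕1⊕1⊕0 = 0
Syndrome (s16...s1) = 01001 → position 9.
Flip bit 9: corrected codeword = 1100111101001001111110100111110
Data bits at positions 3,5,6,7,9,10,11,12,13,14,15,17,18,19,20,21,22,23,24,25,26,27,28,29,30,31: 01110100100111110100111110

01110100100111110100111110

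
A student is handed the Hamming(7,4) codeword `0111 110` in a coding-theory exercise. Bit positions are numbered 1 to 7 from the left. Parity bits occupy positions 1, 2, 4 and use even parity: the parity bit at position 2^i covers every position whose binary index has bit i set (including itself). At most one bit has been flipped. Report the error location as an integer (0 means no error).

s1: b1⊕b3⊕b5⊕b7 = 0⊕1⊕1⊕0 = 0
s2: b2⊕b3⊕b6⊕b7 = 1⊕1⊕1⊕0 = 1
s4: b4⊕b5⊕b6⊕b7 = 1⊕1⊕1⊕0 = 1
Syndrome (s4...s1) = 110 → position 6.

6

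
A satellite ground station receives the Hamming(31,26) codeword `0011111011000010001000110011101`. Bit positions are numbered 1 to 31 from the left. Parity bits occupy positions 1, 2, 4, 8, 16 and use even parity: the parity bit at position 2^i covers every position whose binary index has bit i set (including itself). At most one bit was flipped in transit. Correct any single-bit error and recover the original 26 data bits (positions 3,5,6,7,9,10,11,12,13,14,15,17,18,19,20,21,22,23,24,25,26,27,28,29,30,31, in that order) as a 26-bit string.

s1: b1⊕b3⊕b5⊕b7⊕b9⊕b11⊕b13⊕b15⊕b17⊕b19⊕b21⊕b23⊕b25⊕b27⊕b29⊕b31 = 0⊕1⊕1⊕1⊕1⊕0⊕0⊕1⊕0⊕1⊕0⊕1⊕0⊕1⊕1⊕1 = 0
s2: b2⊕b3⊕b6⊕b7⊕b10⊕b11⊕b14⊕b15⊕b18⊕b19⊕b22⊕b23⊕b26⊕b27⊕b30⊕b31 = 0⊕1⊕1⊕1⊕1⊕0⊕0⊕1⊕0⊕1⊕0⊕1⊕0⊕1⊕0⊕1 = 1
s4: b4⊕b5⊕b6⊕b7⊕b12⊕b13⊕b14⊕b15⊕b20⊕b21⊕b22⊕b23⊕b28⊕b29⊕b30⊕b31 = 1⊕1⊕1⊕1⊕0⊕0⊕0⊕1⊕0⊕0⊕0⊕1⊕1⊕1⊕0⊕1 = 1
s8: b8⊕b9⊕b10⊕b11⊕b12⊕b13⊕b14⊕b15⊕b24⊕b25⊕b26⊕b27⊕b28⊕b29⊕b30⊕b31 = 0⊕1⊕1⊕0⊕0⊕0⊕0⊕1⊕1⊕0⊕0⊕1⊕1⊕1⊕0⊕1 = 0
s16: b16⊕b17⊕b18⊕b19⊕b20⊕b21⊕b22⊕b23⊕b24⊕b25⊕b26⊕b27⊕b28⊕b29⊕b30⊕b31 = 0⊕0⊕0⊕1⊕0⊕0⊕0⊕1⊕1⊕0⊕0⊕1⊕1⊕1⊕0⊕1 = 1
Syndrome (s16...s1) = 10110 → position 22.
Flip bit 22: corrected codeword = 0011111011000010001001110011101
Data bits at positions 3,5,6,7,9,10,11,12,13,14,15,17,18,19,20,21,22,23,24,25,26,27,28,29,30,31: 11111100001001001110011101

11111100001001001110011101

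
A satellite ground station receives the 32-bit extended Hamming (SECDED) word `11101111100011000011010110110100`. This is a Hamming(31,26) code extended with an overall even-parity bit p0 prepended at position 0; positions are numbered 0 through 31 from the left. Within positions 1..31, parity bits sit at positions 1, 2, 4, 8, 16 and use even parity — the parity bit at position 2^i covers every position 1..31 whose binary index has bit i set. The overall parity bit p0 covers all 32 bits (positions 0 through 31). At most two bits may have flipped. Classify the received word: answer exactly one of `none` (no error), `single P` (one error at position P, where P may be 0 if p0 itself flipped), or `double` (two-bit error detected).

double

s1: b1⊕b3⊕b5⊕b7⊕b9⊕b11⊕b13⊕b15⊕b17⊕b19⊕b21⊕b23⊕b25⊕b27⊕b29⊕b31 = 1⊕0⊕1⊕1⊕0⊕0⊕1⊕0⊕0⊕1⊕1⊕1⊕0⊕1⊕1⊕0 = 1
s2: b2⊕b3⊕b6⊕b7⊕b10⊕b11⊕b14⊕b15⊕b18⊕b19⊕b22⊕b23⊕b26⊕b27⊕b30⊕b31 = 1⊕0⊕1⊕1⊕0⊕0⊕0⊕0⊕1⊕1⊕0⊕1⊕1⊕1⊕0⊕0 = 0
s4: b4⊕b5⊕b6⊕b7⊕b12⊕b13⊕b14⊕b15⊕b20⊕b21⊕b22⊕b23⊕b28⊕b29⊕b30⊕b31 = 1⊕1⊕1⊕1⊕1⊕1⊕0⊕0⊕0⊕1⊕0⊕1⊕0⊕1⊕0⊕0 = 1
s8: b8⊕b9⊕b10⊕b11⊕b12⊕b13⊕b14⊕b15⊕b24⊕b25⊕b26⊕b27⊕b28⊕b29⊕b30⊕b31 = 1⊕0⊕0⊕0⊕1⊕1⊕0⊕0⊕1⊕0⊕1⊕1⊕0⊕1⊕0⊕0 = 1
s16: b16⊕b17⊕b18⊕b19⊕b20⊕b21⊕b22⊕b23⊕b24⊕b25⊕b26⊕b27⊕b28⊕b29⊕b30⊕b31 = 0⊕0⊕1⊕1⊕0⊕1⊕0⊕1⊕1⊕0⊕1⊕1⊕0⊕1⊕0⊕0 = 0
Syndrome (s16...s1) = 01101 → position 13.
Overall parity (XOR of all 32 bits, including p0): 1⊕1⊕1⊕0⊕1⊕1⊕1⊕1⊕1⊕0⊕0⊕0⊕1⊕1⊕0⊕0⊕0⊕0⊕1⊕1⊕0⊕1⊕0⊕1⊕1⊕0⊕1⊕1⊕0⊕1⊕0⊕0 = 0
Overall=0, syndrome position=13 → double-bit error detected (uncorrectable).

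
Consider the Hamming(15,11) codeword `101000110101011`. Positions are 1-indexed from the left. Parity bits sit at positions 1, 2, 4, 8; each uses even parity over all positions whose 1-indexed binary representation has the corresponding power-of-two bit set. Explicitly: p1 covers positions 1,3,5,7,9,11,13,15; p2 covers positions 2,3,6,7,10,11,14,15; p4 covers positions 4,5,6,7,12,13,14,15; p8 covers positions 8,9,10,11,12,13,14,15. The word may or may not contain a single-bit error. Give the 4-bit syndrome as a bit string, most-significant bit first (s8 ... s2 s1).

s1: b1⊕b3⊕b5⊕b7⊕b9⊕b11⊕b13⊕b15 = 1⊕1⊕0⊕1⊕0⊕0⊕0⊕1 = 0
s2: b2⊕b3⊕b6⊕b7⊕b10⊕b11⊕b14⊕b15 = 0⊕1⊕0⊕1⊕1⊕0⊕1⊕1 = 1
s4: b4⊕b5⊕b6⊕b7⊕b12⊕b13⊕b14⊕b15 = 0⊕0⊕0⊕1⊕1⊕0⊕1⊕1 = 0
s8: b8⊕b9⊕b10⊕b11⊕b12⊕b13⊕b14⊕b15 = 1⊕0⊕1⊕0⊕1⊕0⊕1⊕1 = 1
Syndrome (s8...s1) = 1010 → position 10.

1010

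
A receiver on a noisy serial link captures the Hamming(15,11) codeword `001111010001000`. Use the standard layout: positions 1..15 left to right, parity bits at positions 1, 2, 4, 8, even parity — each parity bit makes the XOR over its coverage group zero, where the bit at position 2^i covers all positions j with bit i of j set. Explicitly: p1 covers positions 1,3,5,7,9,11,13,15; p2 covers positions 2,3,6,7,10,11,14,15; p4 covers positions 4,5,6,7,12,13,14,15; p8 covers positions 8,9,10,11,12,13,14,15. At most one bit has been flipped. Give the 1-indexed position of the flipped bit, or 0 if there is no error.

0

s1: b1⊕b3⊕b5⊕b7⊕b9⊕b11⊕b13⊕b15 = 0⊕1⊕1⊕0⊕0⊕0⊕0⊕0 = 0
s2: b2⊕b3⊕b6⊕b7⊕b10⊕b11⊕b14⊕b15 = 0⊕1⊕1⊕0⊕0⊕0⊕0⊕0 = 0
s4: b4⊕b5⊕b6⊕b7⊕b12⊕b13⊕b14⊕b15 = 1⊕1⊕1⊕0⊕1⊕0⊕0⊕0 = 0
s8: b8⊕b9⊕b10⊕b11⊕b12⊕b13⊕b14⊕b15 = 1⊕0⊕0⊕0⊕1⊕0⊕0⊕0 = 0
Syndrome (s8...s1) = 0000 → position 0 (no error).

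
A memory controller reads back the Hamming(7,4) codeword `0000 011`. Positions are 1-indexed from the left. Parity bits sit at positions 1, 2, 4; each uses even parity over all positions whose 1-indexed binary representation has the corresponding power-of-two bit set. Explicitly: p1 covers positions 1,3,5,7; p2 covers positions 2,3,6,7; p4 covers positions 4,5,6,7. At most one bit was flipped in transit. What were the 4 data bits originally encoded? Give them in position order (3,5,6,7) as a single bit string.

0011

s1: b1⊕b3⊕b5⊕b7 = 0⊕0⊕0⊕1 = 1
s2: b2⊕b3⊕b6⊕b7 = 0⊕0⊕1⊕1 = 0
s4: b4⊕b5⊕b6⊕b7 = 0⊕0⊕1⊕1 = 0
Syndrome (s4...s1) = 001 → position 1.
Flip bit 1: corrected codeword = 1000011
Data bits at positions 3,5,6,7: 0011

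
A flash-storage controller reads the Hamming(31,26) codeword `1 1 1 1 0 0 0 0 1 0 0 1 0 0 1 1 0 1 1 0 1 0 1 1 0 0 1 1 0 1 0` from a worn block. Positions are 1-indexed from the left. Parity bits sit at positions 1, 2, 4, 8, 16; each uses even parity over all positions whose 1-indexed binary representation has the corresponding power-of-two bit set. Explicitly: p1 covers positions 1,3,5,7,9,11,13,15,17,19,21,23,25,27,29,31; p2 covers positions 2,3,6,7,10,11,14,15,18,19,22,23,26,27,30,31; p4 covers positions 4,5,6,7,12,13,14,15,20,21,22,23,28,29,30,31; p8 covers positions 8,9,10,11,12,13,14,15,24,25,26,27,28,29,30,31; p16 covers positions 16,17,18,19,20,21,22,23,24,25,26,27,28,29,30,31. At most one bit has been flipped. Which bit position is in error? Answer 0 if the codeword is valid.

28

s1: b1⊕b3⊕b5⊕b7⊕b9⊕b11⊕b13⊕b15⊕b17⊕b19⊕b21⊕b23⊕b25⊕b27⊕b29⊕b31 = 1⊕1⊕0⊕0⊕1⊕0⊕0⊕1⊕0⊕1⊕1⊕1⊕0⊕1⊕0⊕0 = 0
s2: b2⊕b3⊕b6⊕b7⊕b10⊕b11⊕b14⊕b15⊕b18⊕b19⊕b22⊕b23⊕b26⊕b27⊕b30⊕b31 = 1⊕1⊕0⊕0⊕0⊕0⊕0⊕1⊕1⊕1⊕0⊕1⊕0⊕1⊕1⊕0 = 0
s4: b4⊕b5⊕b6⊕b7⊕b12⊕b13⊕b14⊕b15⊕b20⊕b21⊕b22⊕b23⊕b28⊕b29⊕b30⊕b31 = 1⊕0⊕0⊕0⊕1⊕0⊕0⊕1⊕0⊕1⊕0⊕1⊕1⊕0⊕1⊕0 = 1
s8: b8⊕b9⊕b10⊕b11⊕b12⊕b13⊕b14⊕b15⊕b24⊕b25⊕b26⊕b27⊕b28⊕b29⊕b30⊕b31 = 0⊕1⊕0⊕0⊕1⊕0⊕0⊕1⊕1⊕0⊕0⊕1⊕1⊕0⊕1⊕0 = 1
s16: b16⊕b17⊕b18⊕b19⊕b20⊕b21⊕b22⊕b23⊕b24⊕b25⊕b26⊕b27⊕b28⊕b29⊕b30⊕b31 = 1⊕0⊕1⊕1⊕0⊕1⊕0⊕1⊕1⊕0⊕0⊕1⊕1⊕0⊕1⊕0 = 1
Syndrome (s16...s1) = 11100 → position 28.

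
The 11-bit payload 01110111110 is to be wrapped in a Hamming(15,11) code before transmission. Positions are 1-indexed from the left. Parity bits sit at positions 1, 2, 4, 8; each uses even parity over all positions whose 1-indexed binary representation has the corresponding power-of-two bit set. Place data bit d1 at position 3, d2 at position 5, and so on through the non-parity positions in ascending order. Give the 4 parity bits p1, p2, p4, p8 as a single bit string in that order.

0101

Place data bits at non-power-of-two positions: b3=0, b5=1, b6=1, b7=1, b9=0, b10=1, b11=1, b12=1, b13=1, b14=1, b15=0.
p1 = XOR of data positions {3,5,7,9,11,13,15} = 0⊕1⊕1⊕0⊕1⊕1⊕0 = 0
p2 = XOR of data positions {3,6,7,10,11,14,15} = 0⊕1⊕1⊕1⊕1⊕1⊕0 = 1
p4 = XOR of data positions {5,6,7,12,13,14,15} = 1⊕1⊕1⊕1⊕1⊕1⊕0 = 0
p8 = XOR of data positions {9,10,11,12,13,14,15} = 0⊕1⊕1⊕1⊕1⊕1⊕0 = 1
Parity bits p1,p2,p4,p8 = 0101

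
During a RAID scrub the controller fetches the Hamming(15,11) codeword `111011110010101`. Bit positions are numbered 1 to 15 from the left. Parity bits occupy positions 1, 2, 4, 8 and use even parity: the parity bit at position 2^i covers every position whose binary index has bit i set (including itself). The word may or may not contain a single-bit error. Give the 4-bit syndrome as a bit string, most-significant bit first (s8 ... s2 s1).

s1: b1⊕b3⊕b5⊕b7⊕b9⊕b11⊕b13⊕b15 = 1⊕1⊕1⊕1⊕0⊕1⊕1⊕1 = 1
s2: b2⊕b3⊕b6⊕b7⊕b10⊕b11⊕b14⊕b15 = 1⊕1⊕1⊕1⊕0⊕1⊕0⊕1 = 0
s4: b4⊕b5⊕b6⊕b7⊕b12⊕b13⊕b14⊕b15 = 0⊕1⊕1⊕1⊕0⊕1⊕0⊕1 = 1
s8: b8⊕b9⊕b10⊕b11⊕b12⊕b13⊕b14⊕b15 = 1⊕0⊕0⊕1⊕0⊕1⊕0⊕1 = 0
Syndrome (s8...s1) = 0101 → position 5.

0101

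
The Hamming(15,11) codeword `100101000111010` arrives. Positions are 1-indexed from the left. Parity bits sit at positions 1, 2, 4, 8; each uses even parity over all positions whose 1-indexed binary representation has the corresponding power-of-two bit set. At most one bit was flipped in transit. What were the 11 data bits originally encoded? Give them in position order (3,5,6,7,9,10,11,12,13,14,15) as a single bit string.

00100111010

s1: b1⊕b3⊕b5⊕b7⊕b9⊕b11⊕b13⊕b15 = 1⊕0⊕0⊕0⊕0⊕1⊕0⊕0 = 0
s2: b2⊕b3⊕b6⊕b7⊕b10⊕b11⊕b14⊕b15 = 0⊕0⊕1⊕0⊕1⊕1⊕1⊕0 = 0
s4: b4⊕b5⊕b6⊕b7⊕b12⊕b13⊕b14⊕b15 = 1⊕0⊕1⊕0⊕1⊕0⊕1⊕0 = 0
s8: b8⊕b9⊕b10⊕b11⊕b12⊕b13⊕b14⊕b15 = 0⊕0⊕1⊕1⊕1⊕0⊕1⊕0 = 0
Syndrome (s8...s1) = 0000 → position 0 (no error).
No correction needed.
Data bits at positions 3,5,6,7,9,10,11,12,13,14,15: 00100111010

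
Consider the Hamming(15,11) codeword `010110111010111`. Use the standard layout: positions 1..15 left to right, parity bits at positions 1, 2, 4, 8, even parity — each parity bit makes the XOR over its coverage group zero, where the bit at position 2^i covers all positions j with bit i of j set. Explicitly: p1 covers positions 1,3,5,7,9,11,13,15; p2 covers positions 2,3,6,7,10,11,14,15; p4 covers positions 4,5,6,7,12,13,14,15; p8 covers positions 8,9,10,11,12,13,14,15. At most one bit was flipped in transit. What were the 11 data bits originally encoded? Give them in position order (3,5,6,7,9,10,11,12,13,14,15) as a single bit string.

s1: b1⊕b3⊕b5⊕b7⊕b9⊕b11⊕b13⊕b15 = 0⊕0⊕1⊕1⊕1⊕1⊕1⊕1 = 0
s2: b2⊕b3⊕b6⊕b7⊕b10⊕b11⊕b14⊕b15 = 1⊕0⊕0⊕1⊕0⊕1⊕1⊕1 = 1
s4: b4⊕b5⊕b6⊕b7⊕b12⊕b13⊕b14⊕b15 = 1⊕1⊕0⊕1⊕0⊕1⊕1⊕1 = 0
s8: b8⊕b9⊕b10⊕b11⊕b12⊕b13⊕b14⊕b15 = 1⊕1⊕0⊕1⊕0⊕1⊕1⊕1 = 0
Syndrome (s8...s1) = 0010 → position 2.
Flip bit 2: corrected codeword = 000110111010111
Data bits at positions 3,5,6,7,9,10,11,12,13,14,15: 01011010111

01011010111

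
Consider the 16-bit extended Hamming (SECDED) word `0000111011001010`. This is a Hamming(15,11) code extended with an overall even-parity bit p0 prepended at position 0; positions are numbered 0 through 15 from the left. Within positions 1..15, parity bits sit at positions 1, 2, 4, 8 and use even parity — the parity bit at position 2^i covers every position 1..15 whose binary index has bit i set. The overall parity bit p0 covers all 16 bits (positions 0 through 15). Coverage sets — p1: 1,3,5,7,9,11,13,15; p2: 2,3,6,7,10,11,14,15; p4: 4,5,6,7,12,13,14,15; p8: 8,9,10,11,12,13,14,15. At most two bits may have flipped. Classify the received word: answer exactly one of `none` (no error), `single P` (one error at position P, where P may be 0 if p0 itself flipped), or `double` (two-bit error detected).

single 4

s1: b1⊕b3⊕b5⊕b7⊕b9⊕b11⊕b13⊕b15 = 0⊕0⊕1⊕0⊕1⊕0⊕0⊕0 = 0
s2: b2⊕b3⊕b6⊕b7⊕b10⊕b11⊕b14⊕b15 = 0⊕0⊕1⊕0⊕0⊕0⊕1⊕0 = 0
s4: b4⊕b5⊕b6⊕b7⊕b12⊕b13⊕b14⊕b15 = 1⊕1⊕1⊕0⊕1⊕0⊕1⊕0 = 1
s8: b8⊕b9⊕b10⊕b11⊕b12⊕b13⊕b14⊕b15 = 1⊕1⊕0⊕0⊕1⊕0⊕1⊕0 = 0
Syndrome (s8...s1) = 0100 → position 4.
Overall parity (XOR of all 16 bits, including p0): 0⊕0⊕0⊕0⊕1⊕1⊕1⊕0⊕1⊕1⊕0⊕0⊕1⊕0⊕1⊕0 = 1
Overall=1, syndrome position=4 → single-bit error at position 4.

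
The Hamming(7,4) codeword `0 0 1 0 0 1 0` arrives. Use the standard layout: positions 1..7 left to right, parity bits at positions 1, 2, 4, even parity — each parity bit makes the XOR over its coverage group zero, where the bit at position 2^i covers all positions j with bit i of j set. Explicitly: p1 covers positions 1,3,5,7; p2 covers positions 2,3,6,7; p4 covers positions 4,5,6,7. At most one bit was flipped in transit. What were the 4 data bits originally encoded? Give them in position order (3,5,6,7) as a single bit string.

1110

s1: b1⊕b3⊕b5⊕b7 = 0⊕1⊕0⊕0 = 1
s2: b2⊕b3⊕b6⊕b7 = 0⊕1⊕1⊕0 = 0
s4: b4⊕b5⊕b6⊕b7 = 0⊕0⊕1⊕0 = 1
Syndrome (s4...s1) = 101 → position 5.
Flip bit 5: corrected codeword = 0010110
Data bits at positions 3,5,6,7: 1110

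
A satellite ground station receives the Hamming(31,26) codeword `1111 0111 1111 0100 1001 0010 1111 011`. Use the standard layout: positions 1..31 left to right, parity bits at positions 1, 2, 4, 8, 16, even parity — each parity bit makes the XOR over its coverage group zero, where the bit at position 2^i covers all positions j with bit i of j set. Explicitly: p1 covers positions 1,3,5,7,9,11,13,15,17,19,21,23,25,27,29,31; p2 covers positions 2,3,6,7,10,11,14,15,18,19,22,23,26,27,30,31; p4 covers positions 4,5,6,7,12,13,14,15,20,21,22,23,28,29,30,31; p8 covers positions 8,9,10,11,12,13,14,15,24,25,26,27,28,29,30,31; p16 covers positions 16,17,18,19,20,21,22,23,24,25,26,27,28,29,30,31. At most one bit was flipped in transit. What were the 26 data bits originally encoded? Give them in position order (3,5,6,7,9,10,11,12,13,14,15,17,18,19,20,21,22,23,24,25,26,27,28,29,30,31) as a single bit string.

s1: b1⊕b3⊕b5⊕b7⊕b9⊕b11⊕b13⊕b15⊕b17⊕b19⊕b21⊕b23⊕b25⊕b27⊕b29⊕b31 = 1⊕1⊕0⊕1⊕1⊕1⊕0⊕0⊕1⊕0⊕0⊕1⊕1⊕1⊕0⊕1 = 0
s2: b2⊕b3⊕b6⊕b7⊕b10⊕b11⊕b14⊕b15⊕b18⊕b19⊕b22⊕b23⊕b26⊕b27⊕b30⊕b31 = 1⊕1⊕1⊕1⊕1⊕1⊕1⊕0⊕0⊕0⊕0⊕1⊕1⊕1⊕1⊕1 = 0
s4: b4⊕b5⊕b6⊕b7⊕b12⊕b13⊕b14⊕b15⊕b20⊕b21⊕b22⊕b23⊕b28⊕b29⊕b30⊕b31 = 1⊕0⊕1⊕1⊕1⊕0⊕1⊕0⊕1⊕0⊕0⊕1⊕1⊕0⊕1⊕1 = 0
s8: b8⊕b9⊕b10⊕b11⊕b12⊕b13⊕b14⊕b15⊕b24⊕b25⊕b26⊕b27⊕b28⊕b29⊕b30⊕b31 = 1⊕1⊕1⊕1⊕1⊕0⊕1⊕0⊕0⊕1⊕1⊕1⊕1⊕0⊕1⊕1 = 0
s16: b16⊕b17⊕b18⊕b19⊕b20⊕b21⊕b22⊕b23⊕b24⊕b25⊕b26⊕b27⊕b28⊕b29⊕b30⊕b31 = 0⊕1⊕0⊕0⊕1⊕0⊕0⊕1⊕0⊕1⊕1⊕1⊕1⊕0⊕1⊕1 = 1
Syndrome (s16...s1) = 10000 → position 16.
Flip bit 16: corrected codeword = 1111011111110101100100101111011
Data bits at positions 3,5,6,7,9,10,11,12,13,14,15,17,18,19,20,21,22,23,24,25,26,27,28,29,30,31: 10111111010100100101111011

10111111010100100101111011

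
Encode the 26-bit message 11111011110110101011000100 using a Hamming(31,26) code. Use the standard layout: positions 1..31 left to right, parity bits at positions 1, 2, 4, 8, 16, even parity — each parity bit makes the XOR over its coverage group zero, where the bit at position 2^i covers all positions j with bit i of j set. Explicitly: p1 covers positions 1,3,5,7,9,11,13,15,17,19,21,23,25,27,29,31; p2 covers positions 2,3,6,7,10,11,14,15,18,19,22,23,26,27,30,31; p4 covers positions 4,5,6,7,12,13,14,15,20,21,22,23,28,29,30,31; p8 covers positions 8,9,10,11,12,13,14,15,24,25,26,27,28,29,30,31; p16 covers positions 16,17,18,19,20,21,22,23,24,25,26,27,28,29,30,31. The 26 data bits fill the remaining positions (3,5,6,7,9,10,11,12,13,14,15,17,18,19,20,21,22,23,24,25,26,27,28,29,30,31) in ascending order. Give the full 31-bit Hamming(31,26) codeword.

1111111010111101110101011000100

Place data bits at non-power-of-two positions: b3=1, b5=1, b6=1, b7=1, b9=1, b10=0, b11=1, b12=1, b13=1, b14=1, b15=0, b17=1, b18=1, b19=0, b20=1, b21=0, b22=1, b23=0, b24=1, b25=1, b26=0, b27=0, b28=0, b29=1, b30=0, b31=0.
p1 = XOR of data positions {3,5,7,9,11,13,15,17,19,21,23,25,27,29,31} = 1⊕1⊕1⊕1⊕1⊕1⊕0⊕1⊕0⊕0⊕0⊕1⊕0⊕1⊕0 = 1
p2 = XOR of data positions {3,6,7,10,11,14,15,18,19,22,23,26,27,30,31} = 1⊕1⊕1⊕0⊕1⊕1⊕0⊕1⊕0⊕1⊕0⊕0⊕0⊕0⊕0 = 1
p4 = XOR of data positions {5,6,7,12,13,14,15,20,21,22,23,28,29,30,31} = 1⊕1⊕1⊕1⊕1⊕1⊕0⊕1⊕0⊕1⊕0⊕0⊕1⊕0⊕0 = 1
p8 = XOR of data positions {9,10,11,12,13,14,15,24,25,26,27,28,29,30,31} = 1⊕0⊕1⊕1⊕1⊕1⊕0⊕1⊕1⊕0⊕0⊕0⊕1⊕0⊕0 = 0
p16 = XOR of data positions {17,18,19,20,21,22,23,24,25,26,27,28,29,30,31} = 1⊕1⊕0⊕1⊕0⊕1⊕0⊕1⊕1⊕0⊕0⊕0⊕1⊕0⊕0 = 1
Codeword b1..b31 = 1111111010111101110101011000100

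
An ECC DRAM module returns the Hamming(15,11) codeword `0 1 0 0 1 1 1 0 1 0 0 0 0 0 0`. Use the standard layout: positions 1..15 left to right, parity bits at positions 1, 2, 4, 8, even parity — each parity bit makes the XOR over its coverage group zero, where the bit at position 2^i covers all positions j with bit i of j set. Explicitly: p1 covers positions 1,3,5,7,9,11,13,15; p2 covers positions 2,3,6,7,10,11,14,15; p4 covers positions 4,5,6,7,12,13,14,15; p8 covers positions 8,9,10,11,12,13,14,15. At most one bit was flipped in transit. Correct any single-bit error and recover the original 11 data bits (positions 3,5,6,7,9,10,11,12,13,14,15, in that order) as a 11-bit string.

01111000001

s1: b1⊕b3⊕b5⊕b7⊕b9⊕b11⊕b13⊕b15 = 0⊕0⊕1⊕1⊕1⊕0⊕0⊕0 = 1
s2: b2⊕b3⊕b6⊕b7⊕b10⊕b11⊕b14⊕b15 = 1⊕0⊕1⊕1⊕0⊕0⊕0⊕0 = 1
s4: b4⊕b5⊕b6⊕b7⊕b12⊕b13⊕b14⊕b15 = 0⊕1⊕1⊕1⊕0⊕0⊕0⊕0 = 1
s8: b8⊕b9⊕b10⊕b11⊕b12⊕b13⊕b14⊕b15 = 0⊕1⊕0⊕0⊕0⊕0⊕0⊕0 = 1
Syndrome (s8...s1) = 1111 → position 15.
Flip bit 15: corrected codeword = 010011101000001
Data bits at positions 3,5,6,7,9,10,11,12,13,14,15: 01111000001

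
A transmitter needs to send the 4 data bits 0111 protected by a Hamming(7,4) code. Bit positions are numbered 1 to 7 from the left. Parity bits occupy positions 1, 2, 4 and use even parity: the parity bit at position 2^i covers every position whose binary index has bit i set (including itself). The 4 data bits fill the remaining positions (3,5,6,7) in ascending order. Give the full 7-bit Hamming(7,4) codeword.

Place data bits at non-power-of-two positions: b3=0, b5=1, b6=1, b7=1.
p1 = XOR of data positions {3,5,7} = 0⊕1⊕1 = 0
p2 = XOR of data positions {3,6,7} = 0⊕1⊕1 = 0
p4 = XOR of data positions {5,6,7} = 1⊕1⊕1 = 1
Codeword b1..b7 = 0001111

0001111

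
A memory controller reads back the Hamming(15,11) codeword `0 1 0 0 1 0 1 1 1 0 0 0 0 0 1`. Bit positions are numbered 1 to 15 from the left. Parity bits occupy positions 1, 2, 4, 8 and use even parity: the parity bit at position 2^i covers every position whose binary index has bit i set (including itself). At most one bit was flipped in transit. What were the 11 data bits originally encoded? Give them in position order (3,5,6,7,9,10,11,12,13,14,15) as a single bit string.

01011000011

s1: b1⊕b3⊕b5⊕b7⊕b9⊕b11⊕b13⊕b15 = 0⊕0⊕1⊕1⊕1⊕0⊕0⊕1 = 0
s2: b2⊕b3⊕b6⊕b7⊕b10⊕b11⊕b14⊕b15 = 1⊕0⊕0⊕1⊕0⊕0⊕0⊕1 = 1
s4: b4⊕b5⊕b6⊕b7⊕b12⊕b13⊕b14⊕b15 = 0⊕1⊕0⊕1⊕0⊕0⊕0⊕1 = 1
s8: b8⊕b9⊕b10⊕b11⊕b12⊕b13⊕b14⊕b15 = 1⊕1⊕0⊕0⊕0⊕0⊕0⊕1 = 1
Syndrome (s8...s1) = 1110 → position 14.
Flip bit 14: corrected codeword = 010010111000011
Data bits at positions 3,5,6,7,9,10,11,12,13,14,15: 01011000011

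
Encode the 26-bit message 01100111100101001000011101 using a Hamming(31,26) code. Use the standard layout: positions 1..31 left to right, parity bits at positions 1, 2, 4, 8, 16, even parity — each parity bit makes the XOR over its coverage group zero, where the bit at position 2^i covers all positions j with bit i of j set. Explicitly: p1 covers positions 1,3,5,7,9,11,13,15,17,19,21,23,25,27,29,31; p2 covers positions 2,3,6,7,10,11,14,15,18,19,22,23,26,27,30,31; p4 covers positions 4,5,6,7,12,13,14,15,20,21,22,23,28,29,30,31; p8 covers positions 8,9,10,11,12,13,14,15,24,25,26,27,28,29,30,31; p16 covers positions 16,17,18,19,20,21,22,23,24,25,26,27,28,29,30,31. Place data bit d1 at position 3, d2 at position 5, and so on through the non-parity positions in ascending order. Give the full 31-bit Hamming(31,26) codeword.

Place data bits at non-power-of-two positions: b3=0, b5=1, b6=1, b7=0, b9=0, b10=1, b11=1, b12=1, b13=1, b14=0, b15=0, b17=1, b18=0, b19=1, b20=0, b21=0, b22=1, b23=0, b24=0, b25=0, b26=0, b27=1, b28=1, b29=1, b30=0, b31=1.
p1 = XOR of data positions {3,5,7,9,11,13,15,17,19,21,23,25,27,29,31} = 0⊕1⊕0⊕0⊕1⊕1⊕0⊕1⊕1⊕0⊕0⊕0⊕1⊕1⊕1 = 0
p2 = XOR of data positions {3,6,7,10,11,14,15,18,19,22,23,26,27,30,31} = 0⊕1⊕0⊕1⊕1⊕0⊕0⊕0⊕1⊕1⊕0⊕0⊕1⊕0⊕1 = 1
p4 = XOR of data positions {5,6,7,12,13,14,15,20,21,22,23,28,29,30,31} = 1⊕1⊕0⊕1⊕1⊕0⊕0⊕0⊕0⊕1⊕0⊕1⊕1⊕0⊕1 = 0
p8 = XOR of data positions {9,10,11,12,13,14,15,24,25,26,27,28,29,30,31} = 0⊕1⊕1⊕1⊕1⊕0⊕0⊕0⊕0⊕0⊕1⊕1⊕1⊕0⊕1 = 0
p16 = XOR of data positions {17,18,19,20,21,22,23,24,25,26,27,28,29,30,31} = 1⊕0⊕1⊕0⊕0⊕1⊕0⊕0⊕0⊕0⊕1⊕1⊕1⊕0⊕1 = 1
Codeword b1..b31 = 0100110001111001101001000011101

0100110001111001101001000011101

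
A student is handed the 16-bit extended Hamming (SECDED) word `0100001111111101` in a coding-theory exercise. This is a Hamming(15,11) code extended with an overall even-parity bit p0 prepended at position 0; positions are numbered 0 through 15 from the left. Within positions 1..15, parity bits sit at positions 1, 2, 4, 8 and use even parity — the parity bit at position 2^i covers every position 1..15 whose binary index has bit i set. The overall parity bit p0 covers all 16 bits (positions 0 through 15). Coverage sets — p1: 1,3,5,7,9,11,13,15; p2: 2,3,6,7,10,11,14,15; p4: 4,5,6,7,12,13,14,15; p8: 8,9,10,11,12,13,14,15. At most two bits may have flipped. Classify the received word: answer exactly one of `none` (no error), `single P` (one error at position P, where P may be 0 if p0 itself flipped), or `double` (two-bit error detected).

double

s1: b1⊕b3⊕b5⊕b7⊕b9⊕b11⊕b13⊕b15 = 1⊕0⊕0⊕1⊕1⊕1⊕1⊕1 = 0
s2: b2⊕b3⊕b6⊕b7⊕b10⊕b11⊕b14⊕b15 = 0⊕0⊕1⊕1⊕1⊕1⊕0⊕1 = 1
s4: b4⊕b5⊕b6⊕b7⊕b12⊕b13⊕b14⊕b15 = 0⊕0⊕1⊕1⊕1⊕1⊕0⊕1 = 1
s8: b8⊕b9⊕b10⊕b11⊕b12⊕b13⊕b14⊕b15 = 1⊕1⊕1⊕1⊕1⊕1⊕0⊕1 = 1
Syndrome (s8...s1) = 1110 → position 14.
Overall parity (XOR of all 16 bits, including p0): 0⊕1⊕0⊕0⊕0⊕0⊕1⊕1⊕1⊕1⊕1⊕1⊕1⊕1⊕0⊕1 = 0
Overall=0, syndrome position=14 → double-bit error detected (uncorrectable).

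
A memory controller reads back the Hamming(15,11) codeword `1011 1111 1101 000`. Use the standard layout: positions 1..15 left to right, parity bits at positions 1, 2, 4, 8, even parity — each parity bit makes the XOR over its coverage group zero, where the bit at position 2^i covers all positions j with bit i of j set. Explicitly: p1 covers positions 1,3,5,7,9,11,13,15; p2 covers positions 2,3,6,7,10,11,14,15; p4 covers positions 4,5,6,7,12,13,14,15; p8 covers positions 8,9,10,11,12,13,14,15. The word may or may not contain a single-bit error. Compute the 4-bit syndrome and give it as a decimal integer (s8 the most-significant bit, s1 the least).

5

s1: b1⊕b3⊕b5⊕b7⊕b9⊕b11⊕b13⊕b15 = 1⊕1⊕1⊕1⊕1⊕0⊕0⊕0 = 1
s2: b2⊕b3⊕b6⊕b7⊕b10⊕b11⊕b14⊕b15 = 0⊕1⊕1⊕1⊕1⊕0⊕0⊕0 = 0
s4: b4⊕b5⊕b6⊕b7⊕b12⊕b13⊕b14⊕b15 = 1⊕1⊕1⊕1⊕1⊕0⊕0⊕0 = 1
s8: b8⊕b9⊕b10⊕b11⊕b12⊕b13⊕b14⊕b15 = 1⊕1⊕1⊕0⊕1⊕0⊕0⊕0 = 0
Syndrome (s8...s1) = 0101 → position 5.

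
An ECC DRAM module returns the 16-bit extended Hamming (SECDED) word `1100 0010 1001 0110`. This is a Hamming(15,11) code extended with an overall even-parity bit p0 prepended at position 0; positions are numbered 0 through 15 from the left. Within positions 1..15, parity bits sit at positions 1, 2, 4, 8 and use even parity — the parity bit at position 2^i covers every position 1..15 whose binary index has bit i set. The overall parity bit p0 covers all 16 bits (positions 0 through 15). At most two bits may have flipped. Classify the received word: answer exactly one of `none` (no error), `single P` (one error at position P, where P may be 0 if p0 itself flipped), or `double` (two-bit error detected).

s1: b1⊕b3⊕b5⊕b7⊕b9⊕b11⊕b13⊕b15 = 1⊕0⊕0⊕0⊕0⊕1⊕1⊕0 = 1
s2: b2⊕b3⊕b6⊕b7⊕b10⊕b11⊕b14⊕b15 = 0⊕0⊕1⊕0⊕0⊕1⊕1⊕0 = 1
s4: b4⊕b5⊕b6⊕b7⊕b12⊕b13⊕b14⊕b15 = 0⊕0⊕1⊕0⊕0⊕1⊕1⊕0 = 1
s8: b8⊕b9⊕b10⊕b11⊕b12⊕b13⊕b14⊕b15 = 1⊕0⊕0⊕1⊕0⊕1⊕1⊕0 = 0
Syndrome (s8...s1) = 0111 → position 7.
Overall parity (XOR of all 16 bits, including p0): 1⊕1⊕0⊕0⊕0⊕0⊕1⊕0⊕1⊕0⊕0⊕1⊕0⊕1⊕1⊕0 = 1
Overall=1, syndrome position=7 → single-bit error at position 7.

single 7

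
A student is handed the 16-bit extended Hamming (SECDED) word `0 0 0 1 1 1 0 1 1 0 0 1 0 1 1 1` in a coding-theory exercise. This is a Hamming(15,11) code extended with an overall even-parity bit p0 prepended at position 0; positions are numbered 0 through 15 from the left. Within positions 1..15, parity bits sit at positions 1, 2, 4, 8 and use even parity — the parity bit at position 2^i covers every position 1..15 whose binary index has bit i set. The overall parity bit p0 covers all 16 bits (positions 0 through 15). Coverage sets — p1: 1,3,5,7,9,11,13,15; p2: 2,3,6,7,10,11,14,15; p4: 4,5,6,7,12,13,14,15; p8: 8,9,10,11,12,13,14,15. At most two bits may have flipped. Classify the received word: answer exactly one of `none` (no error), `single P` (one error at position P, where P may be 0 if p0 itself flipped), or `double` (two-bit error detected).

single 10

s1: b1⊕b3⊕b5⊕b7⊕b9⊕b11⊕b13⊕b15 = 0⊕1⊕1⊕1⊕0⊕1⊕1⊕1 = 0
s2: b2⊕b3⊕b6⊕b7⊕b10⊕b11⊕b14⊕b15 = 0⊕1⊕0⊕1⊕0⊕1⊕1⊕1 = 1
s4: b4⊕b5⊕b6⊕b7⊕b12⊕b13⊕b14⊕b15 = 1⊕1⊕0⊕1⊕0⊕1⊕1⊕1 = 0
s8: b8⊕b9⊕b10⊕b11⊕b12⊕b13⊕b14⊕b15 = 1⊕0⊕0⊕1⊕0⊕1⊕1⊕1 = 1
Syndrome (s8...s1) = 1010 → position 10.
Overall parity (XOR of all 16 bits, including p0): 0⊕0⊕0⊕1⊕1⊕1⊕0⊕1⊕1⊕0⊕0⊕1⊕0⊕1⊕1⊕1 = 1
Overall=1, syndrome position=10 → single-bit error at position 10.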